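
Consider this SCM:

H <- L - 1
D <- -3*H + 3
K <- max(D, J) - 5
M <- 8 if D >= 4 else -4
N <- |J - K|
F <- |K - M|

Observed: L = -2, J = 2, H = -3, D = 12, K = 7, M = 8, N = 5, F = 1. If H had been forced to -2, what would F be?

The intervention breaks the incoming arrows to H: H <- L - 1 no longer applies, and H = -2.
D = -3*H + 3  [with H=-2]  = 9
K = max(D, J) - 5  [with D=9, J=2]  = 4
M = 8 if D >= 4 else -4  [with D=9]  = 8
F = |K - M|  [with K=4, M=8]  = 4

4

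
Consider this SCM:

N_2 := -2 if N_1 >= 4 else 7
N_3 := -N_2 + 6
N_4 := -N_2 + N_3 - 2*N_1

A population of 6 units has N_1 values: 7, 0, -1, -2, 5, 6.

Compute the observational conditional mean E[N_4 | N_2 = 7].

-6

Conditioning on N_2=7 selects the 3 unit(s) with N_1 ∈ {0, -1, -2}. Their N_4 values: -8, -6, -4. Mean = -6.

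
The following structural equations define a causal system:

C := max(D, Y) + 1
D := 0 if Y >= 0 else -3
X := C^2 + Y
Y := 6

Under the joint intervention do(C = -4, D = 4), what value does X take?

22

The joint intervention fixes C = -4, D = 4, removing each variable's own equation.
X = C^2 + Y  [with C=-4, Y=6]  = 22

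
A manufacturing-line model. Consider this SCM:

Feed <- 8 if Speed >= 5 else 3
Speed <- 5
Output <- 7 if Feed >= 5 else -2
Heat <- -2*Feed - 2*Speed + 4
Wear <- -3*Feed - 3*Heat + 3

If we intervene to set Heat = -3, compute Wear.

-12

The intervention breaks the incoming arrows to Heat: Heat <- -2*Feed - 2*Speed + 4 no longer applies, and Heat = -3.
Feed = 8 if Speed >= 5 else 3  [with Speed=5]  = 8
Wear = -3*Feed - 3*Heat + 3  [with Feed=8, Heat=-3]  = -12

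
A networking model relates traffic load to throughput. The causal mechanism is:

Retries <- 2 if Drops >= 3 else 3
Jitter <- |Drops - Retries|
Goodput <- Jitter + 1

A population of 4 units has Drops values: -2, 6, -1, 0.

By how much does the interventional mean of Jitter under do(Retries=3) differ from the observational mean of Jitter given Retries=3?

Every unit gets Retries=3 under the intervention. Jitter values become 5, 3, 4, 3; E[Jitter|do(Retries=3)] = 3.75.
Observing Retries=3 restricts to units where Retries's equation naturally yields 3: Drops ∈ {-2, -1, 0}. In that subpopulation Jitter = 5, 4, 3, mean 4.
Difference = 3.75 − 4 = -0.25.

-0.25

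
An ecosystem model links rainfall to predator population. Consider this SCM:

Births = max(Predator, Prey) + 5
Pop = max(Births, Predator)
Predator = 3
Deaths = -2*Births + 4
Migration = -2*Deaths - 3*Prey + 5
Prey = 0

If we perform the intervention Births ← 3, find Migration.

9

do(Births=3) replaces the equation Births = max(Predator, Prey) + 5 with the constant Births = 3.
Deaths = -2*Births + 4  [with Births=3]  = -2
Migration = -2*Deaths - 3*Prey + 5  [with Deaths=-2, Prey=0]  = 9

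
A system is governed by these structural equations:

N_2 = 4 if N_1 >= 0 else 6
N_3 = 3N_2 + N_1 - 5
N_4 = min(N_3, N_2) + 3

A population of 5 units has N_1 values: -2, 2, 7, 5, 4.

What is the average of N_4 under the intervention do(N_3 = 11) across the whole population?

do(N_3=11) breaks N_3's dependence on N_1. With N_3=11 fixed, N_4 across the units is 9, 7, 7, 7, 7, mean 7.4.

7.4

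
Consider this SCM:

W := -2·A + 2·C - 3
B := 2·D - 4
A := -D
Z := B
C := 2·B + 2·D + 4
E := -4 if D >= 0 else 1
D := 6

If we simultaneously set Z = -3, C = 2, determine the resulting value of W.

Setting Z = -3, C = 2 by intervention discards those variables' equations.
A = -D  [with D=6]  = -6
W = -2·A + 2·C - 3  [with A=-6, C=2]  = 13

13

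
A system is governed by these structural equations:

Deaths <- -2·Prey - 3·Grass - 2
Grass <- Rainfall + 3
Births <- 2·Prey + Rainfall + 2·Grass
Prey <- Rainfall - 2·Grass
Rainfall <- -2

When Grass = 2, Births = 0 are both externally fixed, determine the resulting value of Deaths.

Setting Grass = 2, Births = 0 by intervention discards those variables' equations.
Prey = Rainfall - 2·Grass  [with Rainfall=-2, Grass=2]  = -6
Deaths = -2·Prey - 3·Grass - 2  [with Prey=-6, Grass=2]  = 4

4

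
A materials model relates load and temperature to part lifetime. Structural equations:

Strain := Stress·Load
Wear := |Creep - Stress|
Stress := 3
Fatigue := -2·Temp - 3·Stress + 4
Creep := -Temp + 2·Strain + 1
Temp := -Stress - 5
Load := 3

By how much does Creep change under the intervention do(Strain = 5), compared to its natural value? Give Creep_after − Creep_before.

do(Strain=5) replaces the equation Strain := Stress·Load with the constant Strain = 5.
Temp = -Stress - 5  [with Stress=3]  = -8
Creep = -Temp + 2·Strain + 1  [with Temp=-8, Strain=5]  = 19
Without intervention: Strain = Stress·Load  [with Stress=3, Load=3]  = 9; Temp = -Stress - 5  [with Stress=3]  = -8; Creep = -Temp + 2·Strain + 1  [with Temp=-8, Strain=9]  = 27.
Change = 19 − 27 = -8.

-8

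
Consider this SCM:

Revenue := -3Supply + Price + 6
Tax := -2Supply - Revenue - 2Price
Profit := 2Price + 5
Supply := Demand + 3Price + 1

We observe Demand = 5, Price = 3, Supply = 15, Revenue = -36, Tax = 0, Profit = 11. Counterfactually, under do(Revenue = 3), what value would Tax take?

-39

Intervening sets Revenue = 3 and removes its equation (Revenue := -3Supply + Price + 6).
Supply = Demand + 3Price + 1  [with Demand=5, Price=3]  = 15
Tax = -2Supply - Revenue - 2Price  [with Supply=15, Revenue=3, Price=3]  = -39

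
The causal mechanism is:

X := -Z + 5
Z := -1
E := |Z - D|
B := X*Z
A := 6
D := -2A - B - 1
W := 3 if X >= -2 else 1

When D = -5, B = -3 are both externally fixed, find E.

4

Setting D = -5, B = -3 by intervention discards those variables' equations.
E = |Z - D|  [with Z=-1, D=-5]  = 4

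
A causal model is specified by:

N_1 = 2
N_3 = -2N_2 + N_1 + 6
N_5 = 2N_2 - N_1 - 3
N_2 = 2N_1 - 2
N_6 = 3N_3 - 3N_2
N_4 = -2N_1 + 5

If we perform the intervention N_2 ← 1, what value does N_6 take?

15

Under do(N_2=1), the mechanism N_2 = 2N_1 - 2 is discarded; N_2 is fixed at 1.
N_3 = -2N_2 + N_1 + 6  [with N_2=1, N_1=2]  = 6
N_6 = 3N_3 - 3N_2  [with N_3=6, N_2=1]  = 15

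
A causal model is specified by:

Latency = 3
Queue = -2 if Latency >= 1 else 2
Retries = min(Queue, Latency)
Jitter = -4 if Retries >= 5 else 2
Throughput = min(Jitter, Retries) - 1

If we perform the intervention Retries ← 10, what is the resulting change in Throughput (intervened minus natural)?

do(Retries=10) replaces the equation Retries = min(Queue, Latency) with the constant Retries = 10.
Jitter = -4 if Retries >= 5 else 2  [with Retries=10]  = -4
Throughput = min(Jitter, Retries) - 1  [with Jitter=-4, Retries=10]  = -5
Without intervention: Queue = -2 if Latency >= 1 else 2  [with Latency=3]  = -2; Retries = min(Queue, Latency)  [with Queue=-2, Latency=3]  = -2; Jitter = -4 if Retries >= 5 else 2  [with Retries=-2]  = 2; Throughput = min(Jitter, Retries) - 1  [with Jitter=2, Retries=-2]  = -3.
Change = -5 − (-3) = -2.

-2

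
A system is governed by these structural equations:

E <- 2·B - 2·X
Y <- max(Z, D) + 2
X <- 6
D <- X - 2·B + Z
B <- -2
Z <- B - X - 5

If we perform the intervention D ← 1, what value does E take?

-16

do(D=1) replaces the equation D <- X - 2·B + Z with the constant D = 1.
E is not downstream of the intervention, so its value is determined by the original equations.
E = 2·B - 2·X  [with B=-2, X=6]  = -16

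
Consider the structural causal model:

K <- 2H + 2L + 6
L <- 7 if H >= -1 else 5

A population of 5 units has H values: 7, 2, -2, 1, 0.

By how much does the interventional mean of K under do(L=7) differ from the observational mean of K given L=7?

Every unit gets L=7 under the intervention. K values become 34, 24, 16, 22, 20; E[K|do(L=7)] = 23.2.
Observing L=7 restricts to units where L's equation naturally yields 7: H ∈ {7, 2, 1, 0}. In that subpopulation K = 34, 24, 22, 20, mean 25.
Difference = 23.2 − 25 = -1.8.

-1.8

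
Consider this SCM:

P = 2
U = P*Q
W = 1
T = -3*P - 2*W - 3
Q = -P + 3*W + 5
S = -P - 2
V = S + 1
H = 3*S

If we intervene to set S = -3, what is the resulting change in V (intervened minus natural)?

1

Intervening sets S = -3 and removes its equation (S = -P - 2).
V = S + 1  [with S=-3]  = -2
Without intervention: S = -P - 2  [with P=2]  = -4; V = S + 1  [with S=-4]  = -3.
Change = -2 − (-3) = 1.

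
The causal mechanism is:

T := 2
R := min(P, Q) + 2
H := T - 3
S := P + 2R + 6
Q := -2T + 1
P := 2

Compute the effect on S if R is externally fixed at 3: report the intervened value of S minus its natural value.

The intervention breaks the incoming arrows to R: R := min(P, Q) + 2 no longer applies, and R = 3.
S = P + 2R + 6  [with P=2, R=3]  = 14
Without intervention: Q = -2T + 1  [with T=2]  = -3; R = min(P, Q) + 2  [with P=2, Q=-3]  = -1; S = P + 2R + 6  [with P=2, R=-1]  = 6.
Change = 14 − 6 = 8.

8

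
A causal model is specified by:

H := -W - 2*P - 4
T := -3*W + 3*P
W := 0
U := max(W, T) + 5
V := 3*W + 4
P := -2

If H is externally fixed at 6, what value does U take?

Intervening sets H = 6 and removes its equation (H := -W - 2*P - 4).
No directed path runs from H to U, so U keeps its natural value.
T = -3*W + 3*P  [with W=0, P=-2]  = -6
U = max(W, T) + 5  [with W=0, T=-6]  = 5

5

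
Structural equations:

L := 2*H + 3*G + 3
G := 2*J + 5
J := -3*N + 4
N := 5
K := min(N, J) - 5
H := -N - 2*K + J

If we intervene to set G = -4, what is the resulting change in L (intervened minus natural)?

Under do(G=-4), the mechanism G := 2*J + 5 is discarded; G is fixed at -4.
J = -3*N + 4  [with N=5]  = -11
K = min(N, J) - 5  [with N=5, J=-11]  = -16
H = -N - 2*K + J  [with N=5, K=-16, J=-11]  = 16
L = 2*H + 3*G + 3  [with H=16, G=-4]  = 23
Without intervention: J = -3*N + 4  [with N=5]  = -11; K = min(N, J) - 5  [with N=5, J=-11]  = -16; G = 2*J + 5  [with J=-11]  = -17; H = -N - 2*K + J  [with N=5, K=-16, J=-11]  = 16; L = 2*H + 3*G + 3  [with H=16, G=-17]  = -16.
Change = 23 − (-16) = 39.

39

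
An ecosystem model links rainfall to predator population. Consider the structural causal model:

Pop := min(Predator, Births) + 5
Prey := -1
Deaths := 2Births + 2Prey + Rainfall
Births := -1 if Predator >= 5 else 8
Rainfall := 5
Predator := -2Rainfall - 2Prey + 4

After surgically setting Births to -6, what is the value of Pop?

Under do(Births=-6), the mechanism Births := -1 if Predator >= 5 else 8 is discarded; Births is fixed at -6.
Predator = -2Rainfall - 2Prey + 4  [with Rainfall=5, Prey=-1]  = -4
Pop = min(Predator, Births) + 5  [with Predator=-4, Births=-6]  = -1

-1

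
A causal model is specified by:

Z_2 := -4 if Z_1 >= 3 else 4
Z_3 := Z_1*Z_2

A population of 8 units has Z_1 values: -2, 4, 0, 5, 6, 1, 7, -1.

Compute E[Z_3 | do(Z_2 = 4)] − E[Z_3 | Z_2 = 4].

12

Every unit gets Z_2=4 under the intervention. Z_3 values become -8, 16, 0, 20, 24, 4, 28, -4; E[Z_3|do(Z_2=4)] = 10.
E[Z_3|Z_2=4] averages over only the 4 units with Z_2=4 (Z_1 = -2, 0, 1, -1): Z_3 = -8, 0, 4, -4, mean -2.
Difference = 10 − (-2) = 12.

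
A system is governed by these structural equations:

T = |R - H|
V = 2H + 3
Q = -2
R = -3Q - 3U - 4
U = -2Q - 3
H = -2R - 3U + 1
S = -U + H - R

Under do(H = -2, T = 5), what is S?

Setting H = -2, T = 5 by intervention discards those variables' equations.
U = -2Q - 3  [with Q=-2]  = 1
R = -3Q - 3U - 4  [with Q=-2, U=1]  = -1
S = -U + H - R  [with U=1, H=-2, R=-1]  = -2

-2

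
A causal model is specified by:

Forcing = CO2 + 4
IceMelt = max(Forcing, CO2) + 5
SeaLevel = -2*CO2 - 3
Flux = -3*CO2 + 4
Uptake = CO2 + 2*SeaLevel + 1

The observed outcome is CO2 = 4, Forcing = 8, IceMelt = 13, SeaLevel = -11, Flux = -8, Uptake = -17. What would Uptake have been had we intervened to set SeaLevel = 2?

Under do(SeaLevel=2), the mechanism SeaLevel = -2*CO2 - 3 is discarded; SeaLevel is fixed at 2.
Uptake = CO2 + 2*SeaLevel + 1  [with CO2=4, SeaLevel=2]  = 9

9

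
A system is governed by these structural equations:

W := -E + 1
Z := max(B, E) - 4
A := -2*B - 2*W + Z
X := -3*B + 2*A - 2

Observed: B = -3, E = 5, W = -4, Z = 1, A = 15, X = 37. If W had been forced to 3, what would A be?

do(W=3) replaces the equation W := -E + 1 with the constant W = 3.
Z = max(B, E) - 4  [with B=-3, E=5]  = 1
A = -2*B - 2*W + Z  [with B=-3, W=3, Z=1]  = 1

1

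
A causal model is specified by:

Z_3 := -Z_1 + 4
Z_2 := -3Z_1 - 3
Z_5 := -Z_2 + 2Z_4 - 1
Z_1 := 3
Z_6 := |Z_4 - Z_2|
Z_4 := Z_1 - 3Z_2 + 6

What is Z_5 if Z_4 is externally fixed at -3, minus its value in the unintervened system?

-96

Intervening sets Z_4 = -3 and removes its equation (Z_4 := Z_1 - 3Z_2 + 6).
Z_2 = -3Z_1 - 3  [with Z_1=3]  = -12
Z_5 = -Z_2 + 2Z_4 - 1  [with Z_2=-12, Z_4=-3]  = 5
Without intervention: Z_2 = -3Z_1 - 3  [with Z_1=3]  = -12; Z_4 = Z_1 - 3Z_2 + 6  [with Z_1=3, Z_2=-12]  = 45; Z_5 = -Z_2 + 2Z_4 - 1  [with Z_2=-12, Z_4=45]  = 101.
Change = 5 − 101 = -96.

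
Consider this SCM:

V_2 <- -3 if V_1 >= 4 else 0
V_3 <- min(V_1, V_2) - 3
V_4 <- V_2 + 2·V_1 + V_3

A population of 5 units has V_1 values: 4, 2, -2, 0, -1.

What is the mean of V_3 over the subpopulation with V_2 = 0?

Conditioning on V_2=0 selects the 4 unit(s) with V_1 ∈ {2, -2, 0, -1}. Their V_3 values: -3, -5, -3, -4. Mean = -3.75.

-3.75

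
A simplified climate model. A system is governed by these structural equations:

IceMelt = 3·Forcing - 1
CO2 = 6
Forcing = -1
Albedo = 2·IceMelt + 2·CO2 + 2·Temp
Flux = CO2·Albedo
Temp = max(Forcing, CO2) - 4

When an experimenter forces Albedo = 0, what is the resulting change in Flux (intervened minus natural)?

The intervention breaks the incoming arrows to Albedo: Albedo = 2·IceMelt + 2·CO2 + 2·Temp no longer applies, and Albedo = 0.
Flux = CO2·Albedo  [with CO2=6, Albedo=0]  = 0
Without intervention: Temp = max(Forcing, CO2) - 4  [with Forcing=-1, CO2=6]  = 2; IceMelt = 3·Forcing - 1  [with Forcing=-1]  = -4; Albedo = 2·IceMelt + 2·CO2 + 2·Temp  [with IceMelt=-4, CO2=6, Temp=2]  = 8; Flux = CO2·Albedo  [with CO2=6, Albedo=8]  = 48.
Change = 0 − 48 = -48.

-48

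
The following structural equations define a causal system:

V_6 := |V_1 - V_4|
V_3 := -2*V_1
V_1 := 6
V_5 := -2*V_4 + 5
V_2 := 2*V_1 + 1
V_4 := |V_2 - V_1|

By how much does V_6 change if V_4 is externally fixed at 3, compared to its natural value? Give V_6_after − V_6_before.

Under do(V_4=3), the mechanism V_4 := |V_2 - V_1| is discarded; V_4 is fixed at 3.
V_6 = |V_1 - V_4|  [with V_1=6, V_4=3]  = 3
Without intervention: V_2 = 2*V_1 + 1  [with V_1=6]  = 13; V_4 = |V_2 - V_1|  [with V_2=13, V_1=6]  = 7; V_6 = |V_1 - V_4|  [with V_1=6, V_4=7]  = 1.
Change = 3 − 1 = 2.

2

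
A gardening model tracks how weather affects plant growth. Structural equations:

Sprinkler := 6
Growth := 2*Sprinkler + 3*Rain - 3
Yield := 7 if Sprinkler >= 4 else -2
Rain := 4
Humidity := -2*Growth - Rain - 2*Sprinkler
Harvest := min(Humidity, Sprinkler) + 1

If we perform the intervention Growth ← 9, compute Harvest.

The intervention breaks the incoming arrows to Growth: Growth := 2*Sprinkler + 3*Rain - 3 no longer applies, and Growth = 9.
Humidity = -2*Growth - Rain - 2*Sprinkler  [with Growth=9, Rain=4, Sprinkler=6]  = -34
Harvest = min(Humidity, Sprinkler) + 1  [with Humidity=-34, Sprinkler=6]  = -33

-33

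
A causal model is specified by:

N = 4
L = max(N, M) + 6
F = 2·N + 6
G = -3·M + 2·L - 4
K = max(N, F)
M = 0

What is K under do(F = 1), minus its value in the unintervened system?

The intervention breaks the incoming arrows to F: F = 2·N + 6 no longer applies, and F = 1.
K = max(N, F)  [with N=4, F=1]  = 4
Without intervention: F = 2·N + 6  [with N=4]  = 14; K = max(N, F)  [with N=4, F=14]  = 14.
Change = 4 − 14 = -10.

-10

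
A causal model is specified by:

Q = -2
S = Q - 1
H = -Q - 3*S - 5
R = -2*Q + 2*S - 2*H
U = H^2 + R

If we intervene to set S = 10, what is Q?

Under do(S=10), the mechanism S = Q - 1 is discarded; S is fixed at 10.
Q is not downstream of the intervention, so its value is determined by the original equations.

-2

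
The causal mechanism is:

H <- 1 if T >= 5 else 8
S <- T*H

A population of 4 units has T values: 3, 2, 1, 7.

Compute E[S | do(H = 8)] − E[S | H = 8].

do(H=8) breaks H's dependence on T. With H=8 fixed, S across the units is 24, 16, 8, 56, mean 26.
Conditioning on H=8 selects the 3 unit(s) with T ∈ {3, 2, 1}. Their S values: 24, 16, 8. Mean = 16.
Difference = 26 − 16 = 10.

10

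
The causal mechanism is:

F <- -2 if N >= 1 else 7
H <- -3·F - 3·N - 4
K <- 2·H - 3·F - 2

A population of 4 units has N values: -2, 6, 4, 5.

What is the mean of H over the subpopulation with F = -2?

Conditioning on F=-2 selects the 3 unit(s) with N ∈ {6, 4, 5}. Their H values: -16, -10, -13. Mean = -13.

-13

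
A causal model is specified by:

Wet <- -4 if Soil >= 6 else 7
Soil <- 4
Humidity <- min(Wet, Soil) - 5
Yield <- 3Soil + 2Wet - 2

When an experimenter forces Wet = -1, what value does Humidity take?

-6

The intervention breaks the incoming arrows to Wet: Wet <- -4 if Soil >= 6 else 7 no longer applies, and Wet = -1.
Humidity = min(Wet, Soil) - 5  [with Wet=-1, Soil=4]  = -6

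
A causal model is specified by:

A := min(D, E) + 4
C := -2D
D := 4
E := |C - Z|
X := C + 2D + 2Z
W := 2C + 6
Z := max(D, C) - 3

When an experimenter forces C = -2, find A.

Under do(C=-2), the mechanism C := -2D is discarded; C is fixed at -2.
Z = max(D, C) - 3  [with D=4, C=-2]  = 1
E = |C - Z|  [with C=-2, Z=1]  = 3
A = min(D, E) + 4  [with D=4, E=3]  = 7

7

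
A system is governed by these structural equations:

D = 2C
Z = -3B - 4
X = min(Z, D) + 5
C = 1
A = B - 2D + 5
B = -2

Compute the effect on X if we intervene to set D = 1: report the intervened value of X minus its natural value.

Intervening sets D = 1 and removes its equation (D = 2C).
Z = -3B - 4  [with B=-2]  = 2
X = min(Z, D) + 5  [with Z=2, D=1]  = 6
Without intervention: Z = -3B - 4  [with B=-2]  = 2; D = 2C  [with C=1]  = 2; X = min(Z, D) + 5  [with Z=2, D=2]  = 7.
Change = 6 − 7 = -1.

-1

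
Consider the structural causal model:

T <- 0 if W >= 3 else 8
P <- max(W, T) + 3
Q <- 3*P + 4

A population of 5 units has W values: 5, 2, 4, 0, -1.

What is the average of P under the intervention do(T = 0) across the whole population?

5.2

Under do(T=0), T's equation is replaced by T=0 for every unit. Per-unit P: 8, 5, 7, 3, 3. Mean = 5.2.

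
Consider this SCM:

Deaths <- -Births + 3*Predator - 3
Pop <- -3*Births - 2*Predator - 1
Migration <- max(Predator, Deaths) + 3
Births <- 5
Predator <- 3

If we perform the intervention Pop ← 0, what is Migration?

6

The intervention breaks the incoming arrows to Pop: Pop <- -3*Births - 2*Predator - 1 no longer applies, and Pop = 0.
Since Migration is not a descendant of the intervened variable, it is unaffected.
Deaths = -Births + 3*Predator - 3  [with Births=5, Predator=3]  = 1
Migration = max(Predator, Deaths) + 3  [with Predator=3, Deaths=1]  = 6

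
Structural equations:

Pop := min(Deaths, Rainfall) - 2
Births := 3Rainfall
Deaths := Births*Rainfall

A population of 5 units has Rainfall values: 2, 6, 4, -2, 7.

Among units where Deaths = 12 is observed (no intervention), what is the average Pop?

-2

E[Pop|Deaths=12] averages over only the 2 units with Deaths=12 (Rainfall = 2, -2): Pop = 0, -4, mean -2.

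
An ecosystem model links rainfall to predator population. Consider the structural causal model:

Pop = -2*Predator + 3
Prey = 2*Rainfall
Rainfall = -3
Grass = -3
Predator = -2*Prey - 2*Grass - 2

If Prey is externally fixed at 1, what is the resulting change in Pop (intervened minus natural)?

28

do(Prey=1) replaces the equation Prey = 2*Rainfall with the constant Prey = 1.
Predator = -2*Prey - 2*Grass - 2  [with Prey=1, Grass=-3]  = 2
Pop = -2*Predator + 3  [with Predator=2]  = -1
Without intervention: Prey = 2*Rainfall  [with Rainfall=-3]  = -6; Predator = -2*Prey - 2*Grass - 2  [with Prey=-6, Grass=-3]  = 16; Pop = -2*Predator + 3  [with Predator=16]  = -29.
Change = -1 − (-29) = 28.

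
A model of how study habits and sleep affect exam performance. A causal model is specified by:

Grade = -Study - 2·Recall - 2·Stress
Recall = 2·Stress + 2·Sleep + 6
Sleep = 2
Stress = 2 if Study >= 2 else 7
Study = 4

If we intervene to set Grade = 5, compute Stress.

2

do(Grade=5) replaces the equation Grade = -Study - 2·Recall - 2·Stress with the constant Grade = 5.
Stress is not downstream of the intervention, so its value is determined by the original equations.
Stress = 2 if Study >= 2 else 7  [with Study=4]  = 2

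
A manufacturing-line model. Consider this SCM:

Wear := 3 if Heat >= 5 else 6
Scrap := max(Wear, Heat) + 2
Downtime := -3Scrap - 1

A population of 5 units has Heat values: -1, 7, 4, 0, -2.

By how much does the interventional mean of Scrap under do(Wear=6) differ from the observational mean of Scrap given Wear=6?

0.2

do(Wear=6) breaks Wear's dependence on Heat. With Wear=6 fixed, Scrap across the units is 8, 9, 8, 8, 8, mean 8.2.
E[Scrap|Wear=6] averages over only the 4 units with Wear=6 (Heat = -1, 4, 0, -2): Scrap = 8, 8, 8, 8, mean 8.
Difference = 8.2 − 8 = 0.2.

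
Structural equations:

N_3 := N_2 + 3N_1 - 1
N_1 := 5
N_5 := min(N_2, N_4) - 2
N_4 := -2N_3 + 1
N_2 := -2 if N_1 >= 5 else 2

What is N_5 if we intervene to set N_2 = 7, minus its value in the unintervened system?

-18

do(N_2=7) replaces the equation N_2 := -2 if N_1 >= 5 else 2 with the constant N_2 = 7.
N_3 = N_2 + 3N_1 - 1  [with N_2=7, N_1=5]  = 21
N_4 = -2N_3 + 1  [with N_3=21]  = -41
N_5 = min(N_2, N_4) - 2  [with N_2=7, N_4=-41]  = -43
Without intervention: N_2 = -2 if N_1 >= 5 else 2  [with N_1=5]  = -2; N_3 = N_2 + 3N_1 - 1  [with N_2=-2, N_1=5]  = 12; N_4 = -2N_3 + 1  [with N_3=12]  = -23; N_5 = min(N_2, N_4) - 2  [with N_2=-2, N_4=-23]  = -25.
Change = -43 − (-25) = -18.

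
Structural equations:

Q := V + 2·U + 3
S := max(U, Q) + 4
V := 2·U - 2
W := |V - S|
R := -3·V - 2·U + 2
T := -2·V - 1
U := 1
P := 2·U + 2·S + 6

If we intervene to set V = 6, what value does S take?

15

Under do(V=6), the mechanism V := 2·U - 2 is discarded; V is fixed at 6.
Q = V + 2·U + 3  [with V=6, U=1]  = 11
S = max(U, Q) + 4  [with U=1, Q=11]  = 15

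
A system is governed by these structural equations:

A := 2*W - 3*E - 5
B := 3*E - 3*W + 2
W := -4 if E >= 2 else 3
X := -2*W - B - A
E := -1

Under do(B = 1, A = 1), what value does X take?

Setting B = 1, A = 1 by intervention discards those variables' equations.
W = -4 if E >= 2 else 3  [with E=-1]  = 3
X = -2*W - B - A  [with W=3, B=1, A=1]  = -8

-8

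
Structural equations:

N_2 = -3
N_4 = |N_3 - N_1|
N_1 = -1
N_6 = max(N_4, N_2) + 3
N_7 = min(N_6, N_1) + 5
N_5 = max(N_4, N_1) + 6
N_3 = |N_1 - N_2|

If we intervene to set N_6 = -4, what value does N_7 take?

Intervening sets N_6 = -4 and removes its equation (N_6 = max(N_4, N_2) + 3).
N_7 = min(N_6, N_1) + 5  [with N_6=-4, N_1=-1]  = 1

1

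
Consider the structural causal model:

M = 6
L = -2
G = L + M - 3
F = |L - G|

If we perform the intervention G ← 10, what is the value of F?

The intervention breaks the incoming arrows to G: G = L + M - 3 no longer applies, and G = 10.
F = |L - G|  [with L=-2, G=10]  = 12

12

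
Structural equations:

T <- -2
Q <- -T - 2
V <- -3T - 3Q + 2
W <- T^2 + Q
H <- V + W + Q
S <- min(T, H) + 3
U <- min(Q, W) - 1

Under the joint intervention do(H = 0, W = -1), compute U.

-2

Setting H = 0, W = -1 by intervention discards those variables' equations.
Q = -T - 2  [with T=-2]  = 0
U = min(Q, W) - 1  [with Q=0, W=-1]  = -2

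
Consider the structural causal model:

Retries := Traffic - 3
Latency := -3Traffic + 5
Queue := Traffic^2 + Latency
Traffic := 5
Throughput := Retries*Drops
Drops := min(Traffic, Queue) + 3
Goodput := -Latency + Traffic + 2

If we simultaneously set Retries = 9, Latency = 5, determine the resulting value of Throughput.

72

The joint intervention fixes Retries = 9, Latency = 5, removing each variable's own equation.
Queue = Traffic^2 + Latency  [with Traffic=5, Latency=5]  = 30
Drops = min(Traffic, Queue) + 3  [with Traffic=5, Queue=30]  = 8
Throughput = Retries*Drops  [with Retries=9, Drops=8]  = 72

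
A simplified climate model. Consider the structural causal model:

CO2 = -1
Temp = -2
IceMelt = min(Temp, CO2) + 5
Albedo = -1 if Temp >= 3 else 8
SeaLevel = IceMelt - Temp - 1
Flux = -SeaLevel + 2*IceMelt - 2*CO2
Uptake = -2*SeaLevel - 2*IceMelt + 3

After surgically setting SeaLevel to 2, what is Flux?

The intervention breaks the incoming arrows to SeaLevel: SeaLevel = IceMelt - Temp - 1 no longer applies, and SeaLevel = 2.
IceMelt = min(Temp, CO2) + 5  [with Temp=-2, CO2=-1]  = 3
Flux = -SeaLevel + 2*IceMelt - 2*CO2  [with SeaLevel=2, IceMelt=3, CO2=-1]  = 6

6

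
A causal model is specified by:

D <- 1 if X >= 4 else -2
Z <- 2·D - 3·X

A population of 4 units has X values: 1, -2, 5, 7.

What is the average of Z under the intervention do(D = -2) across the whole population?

do(D=-2) breaks D's dependence on X. With D=-2 fixed, Z across the units is -7, 2, -19, -25, mean -12.25.

-12.25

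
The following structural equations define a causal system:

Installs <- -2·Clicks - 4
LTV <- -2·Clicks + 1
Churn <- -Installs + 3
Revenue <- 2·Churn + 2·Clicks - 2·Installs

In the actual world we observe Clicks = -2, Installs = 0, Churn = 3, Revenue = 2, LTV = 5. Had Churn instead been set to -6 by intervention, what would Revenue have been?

The intervention breaks the incoming arrows to Churn: Churn <- -Installs + 3 no longer applies, and Churn = -6.
Installs = -2·Clicks - 4  [with Clicks=-2]  = 0
Revenue = 2·Churn + 2·Clicks - 2·Installs  [with Churn=-6, Clicks=-2, Installs=0]  = -16

-16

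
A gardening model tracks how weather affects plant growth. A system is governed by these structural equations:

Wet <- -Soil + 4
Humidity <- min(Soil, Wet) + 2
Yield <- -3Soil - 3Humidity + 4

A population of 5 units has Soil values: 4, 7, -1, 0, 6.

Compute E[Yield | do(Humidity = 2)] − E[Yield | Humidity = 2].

-3.6

do(Humidity=2) breaks Humidity's dependence on Soil. With Humidity=2 fixed, Yield across the units is -14, -23, 1, -2, -20, mean -11.6.
Observing Humidity=2 restricts to units where Humidity's equation naturally yields 2: Soil ∈ {4, 0}. In that subpopulation Yield = -14, -2, mean -8.
Difference = -11.6 − (-8) = -3.6.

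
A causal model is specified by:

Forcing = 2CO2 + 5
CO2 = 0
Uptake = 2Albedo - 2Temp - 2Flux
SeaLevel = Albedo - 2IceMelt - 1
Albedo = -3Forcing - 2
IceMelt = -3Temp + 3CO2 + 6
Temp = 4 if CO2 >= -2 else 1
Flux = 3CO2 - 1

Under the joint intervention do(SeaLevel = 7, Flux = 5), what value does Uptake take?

The joint intervention fixes SeaLevel = 7, Flux = 5, removing each variable's own equation.
Forcing = 2CO2 + 5  [with CO2=0]  = 5
Temp = 4 if CO2 >= -2 else 1  [with CO2=0]  = 4
Albedo = -3Forcing - 2  [with Forcing=5]  = -17
Uptake = 2Albedo - 2Temp - 2Flux  [with Albedo=-17, Temp=4, Flux=5]  = -52

-52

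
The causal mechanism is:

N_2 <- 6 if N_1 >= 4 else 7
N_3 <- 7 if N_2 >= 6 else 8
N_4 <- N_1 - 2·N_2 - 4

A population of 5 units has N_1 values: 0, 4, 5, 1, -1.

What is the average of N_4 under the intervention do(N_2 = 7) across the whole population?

The intervention sets N_2=7 in all 5 units regardless of N_1. Recomputing N_4 per unit gives -18, -14, -13, -17, -19; average -16.2.

-16.2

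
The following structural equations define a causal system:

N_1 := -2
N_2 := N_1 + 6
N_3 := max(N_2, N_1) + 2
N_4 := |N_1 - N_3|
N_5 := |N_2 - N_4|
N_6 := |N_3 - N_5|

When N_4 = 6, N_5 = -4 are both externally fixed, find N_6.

10

The joint intervention fixes N_4 = 6, N_5 = -4, removing each variable's own equation.
N_2 = N_1 + 6  [with N_1=-2]  = 4
N_3 = max(N_2, N_1) + 2  [with N_2=4, N_1=-2]  = 6
N_6 = |N_3 - N_5|  [with N_3=6, N_5=-4]  = 10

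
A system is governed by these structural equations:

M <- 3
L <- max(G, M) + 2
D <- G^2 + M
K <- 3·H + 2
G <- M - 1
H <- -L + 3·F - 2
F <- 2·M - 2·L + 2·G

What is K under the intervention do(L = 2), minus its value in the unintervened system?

The intervention breaks the incoming arrows to L: L <- max(G, M) + 2 no longer applies, and L = 2.
G = M - 1  [with M=3]  = 2
F = 2·M - 2·L + 2·G  [with M=3, L=2, G=2]  = 6
H = -L + 3·F - 2  [with L=2, F=6]  = 14
K = 3·H + 2  [with H=14]  = 44
Without intervention: G = M - 1  [with M=3]  = 2; L = max(G, M) + 2  [with G=2, M=3]  = 5; F = 2·M - 2·L + 2·G  [with M=3, L=5, G=2]  = 0; H = -L + 3·F - 2  [with L=5, F=0]  = -7; K = 3·H + 2  [with H=-7]  = -19.
Change = 44 − (-19) = 63.

63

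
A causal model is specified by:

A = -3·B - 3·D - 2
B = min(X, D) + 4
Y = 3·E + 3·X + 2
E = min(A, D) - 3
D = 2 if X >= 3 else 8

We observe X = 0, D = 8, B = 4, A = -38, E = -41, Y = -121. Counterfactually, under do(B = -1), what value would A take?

-23

The intervention breaks the incoming arrows to B: B = min(X, D) + 4 no longer applies, and B = -1.
D = 2 if X >= 3 else 8  [with X=0]  = 8
A = -3·B - 3·D - 2  [with B=-1, D=8]  = -23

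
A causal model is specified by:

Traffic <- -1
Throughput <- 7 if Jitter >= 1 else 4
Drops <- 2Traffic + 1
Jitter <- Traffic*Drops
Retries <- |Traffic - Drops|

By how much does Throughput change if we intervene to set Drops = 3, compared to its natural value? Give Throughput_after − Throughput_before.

-3

do(Drops=3) replaces the equation Drops <- 2Traffic + 1 with the constant Drops = 3.
Jitter = Traffic*Drops  [with Traffic=-1, Drops=3]  = -3
Throughput = 7 if Jitter >= 1 else 4  [with Jitter=-3]  = 4
Without intervention: Drops = 2Traffic + 1  [with Traffic=-1]  = -1; Jitter = Traffic*Drops  [with Traffic=-1, Drops=-1]  = 1; Throughput = 7 if Jitter >= 1 else 4  [with Jitter=1]  = 7.
Change = 4 − 7 = -3.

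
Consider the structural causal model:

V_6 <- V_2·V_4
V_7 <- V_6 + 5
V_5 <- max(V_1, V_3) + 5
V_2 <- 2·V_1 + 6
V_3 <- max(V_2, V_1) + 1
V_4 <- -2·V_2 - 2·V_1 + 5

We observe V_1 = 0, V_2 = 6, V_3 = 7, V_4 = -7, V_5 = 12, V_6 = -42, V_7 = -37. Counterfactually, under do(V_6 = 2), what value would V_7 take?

Intervening sets V_6 = 2 and removes its equation (V_6 <- V_2·V_4).
V_7 = V_6 + 5  [with V_6=2]  = 7

7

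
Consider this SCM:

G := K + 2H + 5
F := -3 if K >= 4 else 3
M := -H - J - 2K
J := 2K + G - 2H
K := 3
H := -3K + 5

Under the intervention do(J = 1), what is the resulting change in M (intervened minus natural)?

The intervention breaks the incoming arrows to J: J := 2K + G - 2H no longer applies, and J = 1.
H = -3K + 5  [with K=3]  = -4
M = -H - J - 2K  [with H=-4, J=1, K=3]  = -3
Without intervention: H = -3K + 5  [with K=3]  = -4; G = K + 2H + 5  [with K=3, H=-4]  = 0; J = 2K + G - 2H  [with K=3, G=0, H=-4]  = 14; M = -H - J - 2K  [with H=-4, J=14, K=3]  = -16.
Change = -3 − (-16) = 13.

13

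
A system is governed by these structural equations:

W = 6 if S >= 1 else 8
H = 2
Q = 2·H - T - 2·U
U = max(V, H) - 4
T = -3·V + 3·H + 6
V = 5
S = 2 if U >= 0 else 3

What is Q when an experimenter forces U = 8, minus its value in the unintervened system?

The intervention breaks the incoming arrows to U: U = max(V, H) - 4 no longer applies, and U = 8.
T = -3·V + 3·H + 6  [with V=5, H=2]  = -3
Q = 2·H - T - 2·U  [with H=2, T=-3, U=8]  = -9
Without intervention: U = max(V, H) - 4  [with V=5, H=2]  = 1; T = -3·V + 3·H + 6  [with V=5, H=2]  = -3; Q = 2·H - T - 2·U  [with H=2, T=-3, U=1]  = 5.
Change = -9 − 5 = -14.

-14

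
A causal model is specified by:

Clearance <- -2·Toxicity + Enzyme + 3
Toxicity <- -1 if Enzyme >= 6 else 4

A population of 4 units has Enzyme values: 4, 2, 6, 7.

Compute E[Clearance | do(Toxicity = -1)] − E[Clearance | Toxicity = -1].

-1.75

Every unit gets Toxicity=-1 under the intervention. Clearance values become 9, 7, 11, 12; E[Clearance|do(Toxicity=-1)] = 9.75.
Observing Toxicity=-1 restricts to units where Toxicity's equation naturally yields -1: Enzyme ∈ {6, 7}. In that subpopulation Clearance = 11, 12, mean 11.5.
Difference = 9.75 − 11.5 = -1.75.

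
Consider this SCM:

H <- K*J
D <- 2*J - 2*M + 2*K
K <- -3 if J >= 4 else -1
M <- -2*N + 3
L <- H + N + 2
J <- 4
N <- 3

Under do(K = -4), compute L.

The intervention breaks the incoming arrows to K: K <- -3 if J >= 4 else -1 no longer applies, and K = -4.
H = K*J  [with K=-4, J=4]  = -16
L = H + N + 2  [with H=-16, N=3]  = -11

-11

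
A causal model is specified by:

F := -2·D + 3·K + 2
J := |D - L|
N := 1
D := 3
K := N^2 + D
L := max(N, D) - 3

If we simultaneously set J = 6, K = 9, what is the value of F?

23

The joint intervention fixes J = 6, K = 9, removing each variable's own equation.
F = -2·D + 3·K + 2  [with D=3, K=9]  = 23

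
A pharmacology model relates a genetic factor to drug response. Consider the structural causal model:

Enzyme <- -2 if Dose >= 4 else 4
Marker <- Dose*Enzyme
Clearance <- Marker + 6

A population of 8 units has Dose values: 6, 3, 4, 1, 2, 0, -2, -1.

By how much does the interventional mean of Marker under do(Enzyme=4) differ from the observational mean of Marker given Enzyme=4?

4.5

do(Enzyme=4) breaks Enzyme's dependence on Dose. With Enzyme=4 fixed, Marker across the units is 24, 12, 16, 4, 8, 0, -8, -4, mean 6.5.
Observing Enzyme=4 restricts to units where Enzyme's equation naturally yields 4: Dose ∈ {3, 1, 2, 0, -2, -1}. In that subpopulation Marker = 12, 4, 8, 0, -8, -4, mean 2.
Difference = 6.5 − 2 = 4.5.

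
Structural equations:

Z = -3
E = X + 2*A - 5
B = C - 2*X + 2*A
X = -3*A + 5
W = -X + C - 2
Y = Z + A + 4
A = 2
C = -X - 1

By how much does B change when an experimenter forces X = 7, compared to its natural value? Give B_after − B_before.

The intervention breaks the incoming arrows to X: X = -3*A + 5 no longer applies, and X = 7.
C = -X - 1  [with X=7]  = -8
B = C - 2*X + 2*A  [with C=-8, X=7, A=2]  = -18
Without intervention: X = -3*A + 5  [with A=2]  = -1; C = -X - 1  [with X=-1]  = 0; B = C - 2*X + 2*A  [with C=0, X=-1, A=2]  = 6.
Change = -18 − 6 = -24.

-24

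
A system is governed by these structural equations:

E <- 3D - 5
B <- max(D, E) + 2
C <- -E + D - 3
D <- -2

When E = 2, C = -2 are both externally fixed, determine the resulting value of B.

4

The joint intervention fixes E = 2, C = -2, removing each variable's own equation.
B = max(D, E) + 2  [with D=-2, E=2]  = 4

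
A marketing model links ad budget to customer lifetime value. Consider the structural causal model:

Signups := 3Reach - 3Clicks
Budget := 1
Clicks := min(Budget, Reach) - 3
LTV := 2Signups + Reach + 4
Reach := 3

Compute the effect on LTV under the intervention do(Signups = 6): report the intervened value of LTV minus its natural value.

Intervening sets Signups = 6 and removes its equation (Signups := 3Reach - 3Clicks).
LTV = 2Signups + Reach + 4  [with Signups=6, Reach=3]  = 19
Without intervention: Clicks = min(Budget, Reach) - 3  [with Budget=1, Reach=3]  = -2; Signups = 3Reach - 3Clicks  [with Reach=3, Clicks=-2]  = 15; LTV = 2Signups + Reach + 4  [with Signups=15, Reach=3]  = 37.
Change = 19 − 37 = -18.

-18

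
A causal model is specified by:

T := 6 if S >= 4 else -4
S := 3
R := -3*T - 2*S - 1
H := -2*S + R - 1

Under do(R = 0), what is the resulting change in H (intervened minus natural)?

-5

The intervention breaks the incoming arrows to R: R := -3*T - 2*S - 1 no longer applies, and R = 0.
H = -2*S + R - 1  [with S=3, R=0]  = -7
Without intervention: T = 6 if S >= 4 else -4  [with S=3]  = -4; R = -3*T - 2*S - 1  [with T=-4, S=3]  = 5; H = -2*S + R - 1  [with S=3, R=5]  = -2.
Change = -7 − (-2) = -5.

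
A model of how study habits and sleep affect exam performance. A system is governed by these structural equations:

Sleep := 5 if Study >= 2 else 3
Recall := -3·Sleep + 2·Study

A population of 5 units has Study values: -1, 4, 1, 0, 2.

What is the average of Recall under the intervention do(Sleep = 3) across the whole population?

-6.6

The intervention sets Sleep=3 in all 5 units regardless of Study. Recomputing Recall per unit gives -11, -1, -7, -9, -5; average -6.6.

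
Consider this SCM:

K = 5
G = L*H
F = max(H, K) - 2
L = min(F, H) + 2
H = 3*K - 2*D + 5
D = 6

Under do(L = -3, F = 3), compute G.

-24

Setting L = -3, F = 3 by intervention discards those variables' equations.
H = 3*K - 2*D + 5  [with K=5, D=6]  = 8
G = L*H  [with L=-3, H=8]  = -24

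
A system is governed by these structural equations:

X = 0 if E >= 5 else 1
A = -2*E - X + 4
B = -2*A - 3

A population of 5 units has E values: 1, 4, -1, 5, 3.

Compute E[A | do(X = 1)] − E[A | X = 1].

-1.3

Under do(X=1), X's equation is replaced by X=1 for every unit. Per-unit A: 1, -5, 5, -7, -3. Mean = -1.8.
E[A|X=1] averages over only the 4 units with X=1 (E = 1, 4, -1, 3): A = 1, -5, 5, -3, mean -0.5.
Difference = -1.8 − (-0.5) = -1.3.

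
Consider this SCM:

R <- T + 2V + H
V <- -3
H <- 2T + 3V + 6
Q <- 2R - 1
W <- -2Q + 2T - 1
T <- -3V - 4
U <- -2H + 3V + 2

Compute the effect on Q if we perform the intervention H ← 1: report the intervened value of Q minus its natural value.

-12

The intervention breaks the incoming arrows to H: H <- 2T + 3V + 6 no longer applies, and H = 1.
T = -3V - 4  [with V=-3]  = 5
R = T + 2V + H  [with T=5, V=-3, H=1]  = 0
Q = 2R - 1  [with R=0]  = -1
Without intervention: T = -3V - 4  [with V=-3]  = 5; H = 2T + 3V + 6  [with T=5, V=-3]  = 7; R = T + 2V + H  [with T=5, V=-3, H=7]  = 6; Q = 2R - 1  [with R=6]  = 11.
Change = -1 − 11 = -12.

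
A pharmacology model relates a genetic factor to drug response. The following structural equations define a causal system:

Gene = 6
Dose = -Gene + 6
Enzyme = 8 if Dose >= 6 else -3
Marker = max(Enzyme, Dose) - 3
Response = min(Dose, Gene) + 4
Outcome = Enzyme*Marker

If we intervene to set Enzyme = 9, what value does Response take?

4

do(Enzyme=9) replaces the equation Enzyme = 8 if Dose >= 6 else -3 with the constant Enzyme = 9.
Response is not downstream of the intervention, so its value is determined by the original equations.
Dose = -Gene + 6  [with Gene=6]  = 0
Response = min(Dose, Gene) + 4  [with Dose=0, Gene=6]  = 4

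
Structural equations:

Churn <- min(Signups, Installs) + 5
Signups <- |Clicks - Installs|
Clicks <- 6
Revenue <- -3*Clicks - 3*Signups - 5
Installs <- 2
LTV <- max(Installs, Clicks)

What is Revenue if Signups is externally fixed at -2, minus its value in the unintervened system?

do(Signups=-2) replaces the equation Signups <- |Clicks - Installs| with the constant Signups = -2.
Revenue = -3*Clicks - 3*Signups - 5  [with Clicks=6, Signups=-2]  = -17
Without intervention: Signups = |Clicks - Installs|  [with Clicks=6, Installs=2]  = 4; Revenue = -3*Clicks - 3*Signups - 5  [with Clicks=6, Signups=4]  = -35.
Change = -17 − (-35) = 18.

18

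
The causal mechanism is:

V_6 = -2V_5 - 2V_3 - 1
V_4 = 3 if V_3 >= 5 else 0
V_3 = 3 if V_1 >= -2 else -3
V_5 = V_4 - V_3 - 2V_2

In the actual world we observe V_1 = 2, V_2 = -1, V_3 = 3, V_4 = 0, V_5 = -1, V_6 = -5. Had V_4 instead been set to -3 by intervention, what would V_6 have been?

1

Under do(V_4=-3), the mechanism V_4 = 3 if V_3 >= 5 else 0 is discarded; V_4 is fixed at -3.
V_3 = 3 if V_1 >= -2 else -3  [with V_1=2]  = 3
V_5 = V_4 - V_3 - 2V_2  [with V_4=-3, V_3=3, V_2=-1]  = -4
V_6 = -2V_5 - 2V_3 - 1  [with V_5=-4, V_3=3]  = 1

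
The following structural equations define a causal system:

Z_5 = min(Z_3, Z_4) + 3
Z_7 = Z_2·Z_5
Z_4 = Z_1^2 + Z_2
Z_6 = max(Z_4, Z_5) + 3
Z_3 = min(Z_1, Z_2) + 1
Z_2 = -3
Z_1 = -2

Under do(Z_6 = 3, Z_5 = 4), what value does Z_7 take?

-12

Setting Z_6 = 3, Z_5 = 4 by intervention discards those variables' equations.
Z_7 = Z_2·Z_5  [with Z_2=-3, Z_5=4]  = -12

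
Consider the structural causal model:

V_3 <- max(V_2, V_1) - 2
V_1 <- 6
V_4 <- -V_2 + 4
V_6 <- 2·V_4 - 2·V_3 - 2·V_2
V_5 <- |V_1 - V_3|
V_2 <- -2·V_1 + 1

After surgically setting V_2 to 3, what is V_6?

-12

Under do(V_2=3), the mechanism V_2 <- -2·V_1 + 1 is discarded; V_2 is fixed at 3.
V_3 = max(V_2, V_1) - 2  [with V_2=3, V_1=6]  = 4
V_4 = -V_2 + 4  [with V_2=3]  = 1
V_6 = 2·V_4 - 2·V_3 - 2·V_2  [with V_4=1, V_3=4, V_2=3]  = -12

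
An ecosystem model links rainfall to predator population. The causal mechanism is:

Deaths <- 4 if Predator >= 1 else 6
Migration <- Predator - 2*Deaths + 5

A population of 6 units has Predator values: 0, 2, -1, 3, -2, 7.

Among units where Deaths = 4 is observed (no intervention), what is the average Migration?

1

Observing Deaths=4 restricts to units where Deaths's equation naturally yields 4: Predator ∈ {2, 3, 7}. In that subpopulation Migration = -1, 0, 4, mean 1.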